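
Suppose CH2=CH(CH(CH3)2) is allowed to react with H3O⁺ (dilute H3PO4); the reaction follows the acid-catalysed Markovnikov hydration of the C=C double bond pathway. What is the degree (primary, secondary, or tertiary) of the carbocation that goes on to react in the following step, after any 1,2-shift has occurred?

tertiary

Step 1: Electrophilic addition begins with the π(C=C) electrons forming a bond to the proton of H3O⁺. Following Markovnikov's rule, the resulting cation is secondary. H2O is released.
Step 2: A 1,2-hydride shift from the adjacent isopropyl carbon moves the positive charge from the secondary centre to an adjacent carbon, generating a more stable tertiary carbocation.
The cation rearranges from secondary to tertiary via a 1,2-hydride shift from the adjacent isopropyl carbon; the tertiary cation is what reacts next.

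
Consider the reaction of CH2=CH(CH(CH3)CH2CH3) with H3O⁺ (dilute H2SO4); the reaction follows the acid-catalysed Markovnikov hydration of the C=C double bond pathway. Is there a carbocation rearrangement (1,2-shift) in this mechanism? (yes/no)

The first-formed carbocation is secondary.
The adjacent sec-butyl carbon already bears 2 other carbon substituents and has a hydrogen to migrate; after a 1,2-hydride shift from that carbon the positive charge sits on a tertiary centre.
Tertiary is more stable than secondary, so the shift occurs.

yes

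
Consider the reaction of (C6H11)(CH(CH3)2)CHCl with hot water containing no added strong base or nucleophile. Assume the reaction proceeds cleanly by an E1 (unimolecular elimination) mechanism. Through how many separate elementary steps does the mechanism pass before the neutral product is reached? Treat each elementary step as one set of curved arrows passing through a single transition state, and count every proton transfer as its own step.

Step 1: Unassisted departure of Cl⁻ (taking the C–Cl bonding pair) generates a secondary carbocation.
Step 2: A 1,2-hydride shift from the adjacent isopropyl carbon moves the positive charge from the secondary centre to an adjacent carbon, generating a more stable tertiary carbocation.
Step 3: A weak base (a water molecule from the solvent) removes a proton from a carbon adjacent to the cationic centre; the electrons of that C–H bond become the new π(C=C) bond, giving the alkene.
Total: 3 elementary steps.

3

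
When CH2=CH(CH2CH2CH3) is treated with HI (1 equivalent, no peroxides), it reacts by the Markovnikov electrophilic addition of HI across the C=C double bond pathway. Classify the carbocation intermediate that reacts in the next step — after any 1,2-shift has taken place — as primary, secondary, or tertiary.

Step 1: Electrophilic addition begins with the π(C=C) electrons forming a bond to the proton of HI. Following Markovnikov's rule, the resulting cation is secondary. The H–I bond breaks heterolytically, releasing I⁻.
No single 1,2-shift to an adjacent carbon would give a more-substituted cation, so no rearrangement occurs.

secondary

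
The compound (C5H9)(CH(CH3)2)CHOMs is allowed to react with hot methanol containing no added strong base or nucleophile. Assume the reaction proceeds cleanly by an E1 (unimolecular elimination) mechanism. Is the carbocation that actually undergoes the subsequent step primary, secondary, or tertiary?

Step 1: Rate-determining heterolysis of the C–O bond gives MsO⁻ and a secondary carbocation.
Step 2: Carbocation rearrangement: a 1,2-hydride shift from the adjacent isopropyl carbon converts the initially-formed secondary cation into the more stable tertiary cation.
The cation rearranges from secondary to tertiary via a 1,2-hydride shift from the adjacent isopropyl carbon; the tertiary cation is what reacts next.

tertiary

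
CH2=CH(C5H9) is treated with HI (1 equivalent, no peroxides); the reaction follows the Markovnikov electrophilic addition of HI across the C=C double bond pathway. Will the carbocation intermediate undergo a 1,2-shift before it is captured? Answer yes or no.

The first-formed carbocation is secondary.
The adjacent cyclopentyl carbon already bears 2 other carbon substituents and has a hydrogen to migrate; after a 1,2-hydride shift from that carbon the positive charge sits on a tertiary centre.
Tertiary is more stable than secondary, so the shift occurs.

yes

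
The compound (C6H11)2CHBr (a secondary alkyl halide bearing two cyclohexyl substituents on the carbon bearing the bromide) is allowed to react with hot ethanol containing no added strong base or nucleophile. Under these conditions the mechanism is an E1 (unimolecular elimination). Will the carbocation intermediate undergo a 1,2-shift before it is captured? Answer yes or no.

The first-formed carbocation is secondary.
The adjacent cyclohexyl carbon already bears 2 other carbon substituents and has a hydrogen to migrate; after a 1,2-hydride shift from that carbon the positive charge sits on a tertiary centre.
Tertiary is more stable than secondary, so the shift occurs.

yes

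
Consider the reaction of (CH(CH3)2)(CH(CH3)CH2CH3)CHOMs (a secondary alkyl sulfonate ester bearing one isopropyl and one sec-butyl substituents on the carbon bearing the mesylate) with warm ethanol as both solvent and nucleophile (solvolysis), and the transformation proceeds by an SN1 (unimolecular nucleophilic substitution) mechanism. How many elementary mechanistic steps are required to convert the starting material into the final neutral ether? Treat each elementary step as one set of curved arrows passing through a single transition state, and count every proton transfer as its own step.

4

Step 1: Rate-determining heterolysis of the C–O bond gives MsO⁻ and a secondary carbocation.
Step 2: A hydride (H with its bonding pair) migrates from the adjacent isopropyl carbon to the cationic centre — a 1,2-hydride shift — upgrading the secondary cation to a tertiary one.
Step 3: CH3CH2OH donates an oxygen lone pair into the empty p orbital of the cation, giving a protonated ether (an oxonium ion).
Step 4: A second solvent molecule removes the proton on oxygen, giving the neutral ether product.
Total: 4 elementary steps.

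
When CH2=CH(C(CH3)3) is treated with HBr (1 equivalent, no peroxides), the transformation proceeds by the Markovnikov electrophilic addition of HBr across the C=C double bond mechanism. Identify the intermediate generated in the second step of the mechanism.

tertiary carbocation

Step 1: Protonation of the alkene by HBr: the π bond acts as the nucleophile and picks up H⁺, giving the more stable (Markovnikov) secondary carbocation. The H–Br bond breaks heterolytically, releasing Br⁻.
Step 2: A 1,2-methyl shift from the adjacent tert-butyl carbon moves the positive charge from the secondary centre to an adjacent carbon, generating a more stable tertiary carbocation.
After step 2 the species present is a tertiary carbocation.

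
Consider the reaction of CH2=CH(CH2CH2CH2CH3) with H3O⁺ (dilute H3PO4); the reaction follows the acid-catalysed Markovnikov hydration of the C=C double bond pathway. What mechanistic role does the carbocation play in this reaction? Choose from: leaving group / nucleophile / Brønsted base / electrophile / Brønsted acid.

electrophile

Step 2: A lone pair on the oxygen of H2O attacks the carbocation, forming a C–O bond and an oxonium ion (a protonated alcohol).
The carbocation accepts an electron pair into an empty or π* orbital — it is the electrophile.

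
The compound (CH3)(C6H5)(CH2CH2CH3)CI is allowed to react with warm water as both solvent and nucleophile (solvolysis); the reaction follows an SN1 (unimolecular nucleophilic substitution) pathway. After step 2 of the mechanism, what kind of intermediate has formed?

Step 1: Unassisted departure of I⁻ (taking the C–I bonding pair) generates a tertiary carbocation.
Step 2: A lone pair on the oxygen of H2O attacks the carbocation, forming a new C–O σ-bond and an oxonium ion.
After step 2 the species present is an oxonium ion.

oxonium ion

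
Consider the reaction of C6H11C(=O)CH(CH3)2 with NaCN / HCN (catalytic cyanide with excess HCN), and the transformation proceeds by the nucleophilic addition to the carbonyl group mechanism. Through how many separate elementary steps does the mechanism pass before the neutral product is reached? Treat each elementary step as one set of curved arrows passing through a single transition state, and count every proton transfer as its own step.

Step 1: Nucleophilic addition: CN⁻ adds to the carbonyl carbon, pushing the π(C=O) electron pair onto oxygen and giving a tetrahedral alkoxide.
Step 2: Proton transfer from HCN to the alkoxide furnishes a cyanohydrin (and releases another CN⁻ to continue the reaction).
Total: 2 elementary steps.

2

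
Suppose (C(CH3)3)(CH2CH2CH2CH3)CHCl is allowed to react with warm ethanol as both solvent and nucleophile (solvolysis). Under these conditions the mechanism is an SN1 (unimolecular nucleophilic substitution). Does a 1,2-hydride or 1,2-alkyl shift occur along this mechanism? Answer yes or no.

yes

The first-formed carbocation is secondary.
The adjacent tert-butyl carbon has no hydrogen but bears methyl groups; migration of one methyl with its bonding pair (a 1,2-methyl shift) places the charge on a tertiary centre.
Tertiary is more stable than secondary, so the shift occurs.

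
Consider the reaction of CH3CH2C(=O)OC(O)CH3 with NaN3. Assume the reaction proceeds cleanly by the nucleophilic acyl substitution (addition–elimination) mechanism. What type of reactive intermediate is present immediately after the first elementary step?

tetrahedral intermediate

Step 1: N3⁻ adds to the carbonyl carbon; the C=O π electrons shift onto oxygen and a tetrahedral alkoxide intermediate forms.
After step 1 the species present is a tetrahedral intermediate.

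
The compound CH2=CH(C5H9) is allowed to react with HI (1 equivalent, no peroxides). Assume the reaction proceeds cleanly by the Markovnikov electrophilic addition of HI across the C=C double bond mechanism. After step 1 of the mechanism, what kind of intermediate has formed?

Step 1: Electrophilic addition begins with the π(C=C) electrons forming a bond to the proton of HI. Following Markovnikov's rule, the resulting cation is secondary. The H–I bond breaks heterolytically, releasing I⁻.
After step 1 the species present is a secondary carbocation.

secondary carbocation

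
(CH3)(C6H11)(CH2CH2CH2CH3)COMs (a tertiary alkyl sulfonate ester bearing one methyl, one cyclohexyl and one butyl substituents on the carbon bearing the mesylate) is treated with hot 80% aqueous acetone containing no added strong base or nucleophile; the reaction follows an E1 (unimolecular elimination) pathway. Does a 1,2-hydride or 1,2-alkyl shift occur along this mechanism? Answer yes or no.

The first-formed carbocation is tertiary.
No single 1,2-shift to an adjacent carbon would produce a more-substituted cation than the one already present, so no rearrangement occurs.

no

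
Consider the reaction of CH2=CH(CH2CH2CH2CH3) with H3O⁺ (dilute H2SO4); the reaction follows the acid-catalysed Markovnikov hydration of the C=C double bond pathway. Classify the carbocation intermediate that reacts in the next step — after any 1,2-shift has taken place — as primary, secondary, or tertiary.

Step 1: Electrophilic addition begins with the π(C=C) electrons forming a bond to the proton of H3O⁺. Following Markovnikov's rule, the resulting cation is secondary. H2O is released.
No single 1,2-shift to an adjacent carbon would give a more-substituted cation, so no rearrangement occurs.

secondary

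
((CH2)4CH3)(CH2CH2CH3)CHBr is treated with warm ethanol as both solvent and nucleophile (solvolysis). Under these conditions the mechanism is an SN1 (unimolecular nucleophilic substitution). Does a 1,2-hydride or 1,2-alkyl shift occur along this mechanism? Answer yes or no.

The first-formed carbocation is secondary.
No single 1,2-shift to an adjacent carbon would produce a more-substituted cation than the one already present, so no rearrangement occurs.

no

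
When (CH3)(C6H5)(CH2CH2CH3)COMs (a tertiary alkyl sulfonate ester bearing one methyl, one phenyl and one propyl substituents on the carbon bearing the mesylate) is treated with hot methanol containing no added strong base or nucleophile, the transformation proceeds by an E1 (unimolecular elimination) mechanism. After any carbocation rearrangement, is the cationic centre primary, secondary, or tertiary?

tertiary

Step 1: Unassisted departure of MsO⁻ (taking the C–O bonding pair) generates a tertiary carbocation.
No single 1,2-shift to an adjacent carbon would give a more-substituted cation, so no rearrangement occurs.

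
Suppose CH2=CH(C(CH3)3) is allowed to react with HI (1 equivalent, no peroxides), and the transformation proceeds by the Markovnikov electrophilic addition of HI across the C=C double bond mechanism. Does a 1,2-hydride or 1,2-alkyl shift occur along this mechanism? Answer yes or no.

The first-formed carbocation is secondary.
The adjacent tert-butyl carbon has no hydrogen but bears methyl groups; migration of one methyl with its bonding pair (a 1,2-methyl shift) places the charge on a tertiary centre.
Tertiary is more stable than secondary, so the shift occurs.

yes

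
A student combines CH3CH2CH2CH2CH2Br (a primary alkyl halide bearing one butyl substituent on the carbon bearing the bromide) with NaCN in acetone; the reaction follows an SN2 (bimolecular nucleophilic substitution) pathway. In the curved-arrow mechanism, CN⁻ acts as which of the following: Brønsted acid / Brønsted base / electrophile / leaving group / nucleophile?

nucleophile

Step 1: The cyanide nucleophile donates a lone pair from C to the α-carbon in a backside attack; simultaneously the C–Br σ-bond breaks and both of its electrons leave with Br⁻. One concerted step with inversion of configuration.
CN⁻ donates an electron pair to form a new σ-bond to carbon — it is the nucleophile.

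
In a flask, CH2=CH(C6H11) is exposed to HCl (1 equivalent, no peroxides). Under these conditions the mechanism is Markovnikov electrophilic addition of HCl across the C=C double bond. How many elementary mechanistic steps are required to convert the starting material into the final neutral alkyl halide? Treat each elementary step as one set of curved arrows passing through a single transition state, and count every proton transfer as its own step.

Step 1: The π electrons of the C=C bond attack a proton of HCl; Markovnikov addition places the new C–H on the less-substituted alkene carbon, so the positive charge ends up on the more-substituted carbon — a secondary carbocation. The H–Cl bond breaks heterolytically, releasing Cl⁻.
Step 2: A hydride (H with its bonding pair) migrates from the adjacent cyclohexyl carbon to the cationic centre — a 1,2-hydride shift — upgrading the secondary cation to a tertiary one.
Step 3: Nucleophilic attack by Cl⁻ on the carbocation completes the addition, giving R–Cl.
Total: 3 elementary steps.

3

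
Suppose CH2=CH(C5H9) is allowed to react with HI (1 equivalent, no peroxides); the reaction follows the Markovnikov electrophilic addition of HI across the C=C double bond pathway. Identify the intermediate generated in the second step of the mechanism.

tertiary carbocation

Step 1: Protonation of the alkene by HI: the π bond acts as the nucleophile and picks up H⁺, giving the more stable (Markovnikov) secondary carbocation. The H–I bond breaks heterolytically, releasing I⁻.
Step 2: Carbocation rearrangement: a 1,2-hydride shift from the adjacent cyclopentyl carbon converts the initially-formed secondary cation into the more stable tertiary cation.
After step 2 the species present is a tertiary carbocation.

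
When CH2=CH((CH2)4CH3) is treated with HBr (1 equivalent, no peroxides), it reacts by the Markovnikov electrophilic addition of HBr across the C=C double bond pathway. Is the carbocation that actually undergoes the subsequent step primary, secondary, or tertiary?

secondary

Step 1: Electrophilic addition begins with the π(C=C) electrons forming a bond to the proton of HBr. Following Markovnikov's rule, the resulting cation is secondary. The H–Br bond breaks heterolytically, releasing Br⁻.
No single 1,2-shift to an adjacent carbon would give a more-substituted cation, so no rearrangement occurs.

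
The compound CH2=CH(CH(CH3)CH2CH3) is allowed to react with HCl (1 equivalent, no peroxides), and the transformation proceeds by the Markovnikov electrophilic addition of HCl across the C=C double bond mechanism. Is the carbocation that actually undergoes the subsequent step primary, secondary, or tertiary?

tertiary

Step 1: The π electrons of the C=C bond attack a proton of HCl; Markovnikov addition places the new C–H on the less-substituted alkene carbon, so the positive charge ends up on the more-substituted carbon — a secondary carbocation. The H–Cl bond breaks heterolytically, releasing Cl⁻.
Step 2: A 1,2-hydride shift from the adjacent sec-butyl carbon moves the positive charge from the secondary centre to an adjacent carbon, generating a more stable tertiary carbocation.
The cation rearranges from secondary to tertiary via a 1,2-hydride shift from the adjacent sec-butyl carbon; the tertiary cation is what reacts next.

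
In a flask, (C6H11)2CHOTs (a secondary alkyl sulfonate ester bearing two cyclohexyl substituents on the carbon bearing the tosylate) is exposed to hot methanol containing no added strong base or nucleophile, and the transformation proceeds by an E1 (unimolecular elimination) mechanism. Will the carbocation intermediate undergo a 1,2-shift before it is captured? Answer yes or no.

yes

The first-formed carbocation is secondary.
The adjacent cyclohexyl carbon already bears 2 other carbon substituents and has a hydrogen to migrate; after a 1,2-hydride shift from that carbon the positive charge sits on a tertiary centre.
Tertiary is more stable than secondary, so the shift occurs.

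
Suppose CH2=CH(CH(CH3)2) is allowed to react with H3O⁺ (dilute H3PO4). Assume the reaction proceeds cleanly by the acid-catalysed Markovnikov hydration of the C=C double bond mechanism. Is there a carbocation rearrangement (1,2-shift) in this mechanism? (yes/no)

The first-formed carbocation is secondary.
The adjacent isopropyl carbon already bears 2 other carbon substituents and has a hydrogen to migrate; after a 1,2-hydride shift from that carbon the positive charge sits on a tertiary centre.
Tertiary is more stable than secondary, so the shift occurs.

yes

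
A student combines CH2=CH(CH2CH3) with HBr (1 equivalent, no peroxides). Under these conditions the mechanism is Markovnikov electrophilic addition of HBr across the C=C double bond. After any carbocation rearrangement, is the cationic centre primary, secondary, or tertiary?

Step 1: Protonation of the alkene by HBr: the π bond acts as the nucleophile and picks up H⁺, giving the more stable (Markovnikov) secondary carbocation. The H–Br bond breaks heterolytically, releasing Br⁻.
No single 1,2-shift to an adjacent carbon would give a more-substituted cation, so no rearrangement occurs.

secondary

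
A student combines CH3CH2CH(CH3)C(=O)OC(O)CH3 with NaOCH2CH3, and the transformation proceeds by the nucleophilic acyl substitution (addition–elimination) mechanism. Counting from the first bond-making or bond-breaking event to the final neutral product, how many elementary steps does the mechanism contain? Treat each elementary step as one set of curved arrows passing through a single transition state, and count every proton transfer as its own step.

2

Step 1: Nucleophilic addition of CH3CH2O⁻ to the acyl carbon breaks the π(C=O) bond and yields a tetrahedral, anionic intermediate.
Step 2: Elimination step: re-formation of the carbonyl π bond drives out CH3CO2⁻, giving the new acyl compound.
Total: 2 elementary steps.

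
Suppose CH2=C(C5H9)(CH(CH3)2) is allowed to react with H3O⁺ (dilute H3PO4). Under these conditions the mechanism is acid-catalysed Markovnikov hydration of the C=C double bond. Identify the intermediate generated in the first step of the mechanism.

tertiary carbocation

Step 1: Protonation of the alkene by H3O⁺: the π bond acts as the nucleophile and picks up H⁺, giving the more stable (Markovnikov) tertiary carbocation. H2O is released.
After step 1 the species present is a tertiary carbocation.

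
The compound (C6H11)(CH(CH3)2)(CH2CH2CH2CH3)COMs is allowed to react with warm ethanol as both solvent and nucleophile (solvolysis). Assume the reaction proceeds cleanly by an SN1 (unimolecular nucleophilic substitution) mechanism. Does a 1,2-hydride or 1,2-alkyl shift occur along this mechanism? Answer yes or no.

The first-formed carbocation is tertiary.
No single 1,2-shift to an adjacent carbon would produce a more-substituted cation than the one already present, so no rearrangement occurs.

no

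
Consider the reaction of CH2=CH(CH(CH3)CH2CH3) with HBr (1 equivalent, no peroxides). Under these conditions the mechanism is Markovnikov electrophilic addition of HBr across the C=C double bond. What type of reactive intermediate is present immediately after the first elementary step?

Step 1: Protonation of the alkene by HBr: the π bond acts as the nucleophile and picks up H⁺, giving the more stable (Markovnikov) secondary carbocation. The H–Br bond breaks heterolytically, releasing Br⁻.
After step 1 the species present is a secondary carbocation.

secondary carbocation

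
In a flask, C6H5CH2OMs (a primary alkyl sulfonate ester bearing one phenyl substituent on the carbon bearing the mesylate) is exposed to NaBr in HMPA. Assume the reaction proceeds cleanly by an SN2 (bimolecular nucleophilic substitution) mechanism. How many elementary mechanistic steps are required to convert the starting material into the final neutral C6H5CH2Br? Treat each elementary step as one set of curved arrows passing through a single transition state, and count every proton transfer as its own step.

1

Step 1: Backside attack by Br⁻ on the carbon bearing the mesylate: the new C–Br bond forms as the C–O bond breaks, with Walden inversion at carbon.
Total: 1 elementary step.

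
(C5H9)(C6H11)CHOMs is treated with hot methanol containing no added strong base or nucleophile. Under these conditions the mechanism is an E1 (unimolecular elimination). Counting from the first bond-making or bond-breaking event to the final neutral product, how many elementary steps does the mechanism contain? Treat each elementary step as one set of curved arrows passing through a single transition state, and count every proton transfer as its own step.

3

Step 1: Unassisted departure of MsO⁻ (taking the C–O bonding pair) generates a secondary carbocation.
Step 2: Carbocation rearrangement: a 1,2-hydride shift from the adjacent cyclohexyl carbon converts the initially-formed secondary cation into the more stable tertiary cation.
Step 3: A methanol molecule (solvent) deprotonates a β-carbon; as the C–H bond breaks, those electrons form the new alkene π bond.
Total: 3 elementary steps.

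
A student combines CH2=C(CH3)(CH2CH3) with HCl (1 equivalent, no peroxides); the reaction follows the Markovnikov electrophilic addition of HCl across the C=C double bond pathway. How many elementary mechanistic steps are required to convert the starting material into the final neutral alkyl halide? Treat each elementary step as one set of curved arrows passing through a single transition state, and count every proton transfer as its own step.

2

Step 1: The π electrons of the C=C bond attack a proton of HCl; Markovnikov addition places the new C–H on the less-substituted alkene carbon, so the positive charge ends up on the more-substituted carbon — a tertiary carbocation. The H–Cl bond breaks heterolytically, releasing Cl⁻.
(No 1,2-shift: no single shift to an adjacent carbon would give a more stable cation.)
Step 2: The Cl⁻ anion donates a lone pair to the carbocation, forming the new C–Cl σ-bond and giving the neutral alkyl halide.
Total: 2 elementary steps.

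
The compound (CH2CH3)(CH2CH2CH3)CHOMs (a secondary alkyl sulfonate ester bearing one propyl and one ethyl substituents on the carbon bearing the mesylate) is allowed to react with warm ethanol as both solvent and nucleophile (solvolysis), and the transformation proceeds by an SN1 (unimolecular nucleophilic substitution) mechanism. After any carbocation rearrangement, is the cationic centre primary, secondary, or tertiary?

Step 1: Unassisted departure of MsO⁻ (taking the C–O bonding pair) generates a secondary carbocation.
No single 1,2-shift to an adjacent carbon would give a more-substituted cation, so no rearrangement occurs.

secondary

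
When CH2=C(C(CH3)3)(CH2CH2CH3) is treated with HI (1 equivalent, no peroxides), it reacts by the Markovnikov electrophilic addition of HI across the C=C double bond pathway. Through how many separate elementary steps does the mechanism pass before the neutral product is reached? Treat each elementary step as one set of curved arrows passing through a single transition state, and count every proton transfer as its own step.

2

Step 1: The π electrons of the C=C bond attack a proton of HI; Markovnikov addition places the new C–H on the less-substituted alkene carbon, so the positive charge ends up on the more-substituted carbon — a tertiary carbocation. The H–I bond breaks heterolytically, releasing I⁻.
(No 1,2-shift: no single shift to an adjacent carbon would give a more stable cation.)
Step 2: The I⁻ anion donates a lone pair to the carbocation, forming the new C–I σ-bond and giving the neutral alkyl halide.
Total: 2 elementary steps.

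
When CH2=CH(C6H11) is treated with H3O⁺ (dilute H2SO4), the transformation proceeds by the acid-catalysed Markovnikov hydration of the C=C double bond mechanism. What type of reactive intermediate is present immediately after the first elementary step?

Step 1: Protonation of the alkene by H3O⁺: the π bond acts as the nucleophile and picks up H⁺, giving the more stable (Markovnikov) secondary carbocation. H2O is released.
After step 1 the species present is a secondary carbocation.

secondary carbocation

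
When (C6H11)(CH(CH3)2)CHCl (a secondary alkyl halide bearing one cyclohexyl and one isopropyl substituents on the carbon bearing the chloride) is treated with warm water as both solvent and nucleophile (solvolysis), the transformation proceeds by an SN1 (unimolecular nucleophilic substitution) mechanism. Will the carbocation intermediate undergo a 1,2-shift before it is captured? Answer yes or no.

The first-formed carbocation is secondary.
The adjacent cyclohexyl carbon already bears 2 other carbon substituents and has a hydrogen to migrate; after a 1,2-hydride shift from that carbon the positive charge sits on a tertiary centre.
Tertiary is more stable than secondary, so the shift occurs.

yes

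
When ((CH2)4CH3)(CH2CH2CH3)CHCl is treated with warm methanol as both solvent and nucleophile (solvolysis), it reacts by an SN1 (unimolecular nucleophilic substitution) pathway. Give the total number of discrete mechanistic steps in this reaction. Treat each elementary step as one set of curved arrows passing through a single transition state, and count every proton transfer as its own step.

3

Step 1: Rate-determining heterolysis of the C–Cl bond gives Cl⁻ and a secondary carbocation.
(No 1,2-shift: no single shift to an adjacent carbon would give a more stable cation.)
Step 2: CH3OH donates an oxygen lone pair into the empty p orbital of the cation, giving a protonated ether (an oxonium ion).
Step 3: Deprotonation of the oxonium oxygen by solvent methanol yields the neutral ether.
Total: 3 elementary steps.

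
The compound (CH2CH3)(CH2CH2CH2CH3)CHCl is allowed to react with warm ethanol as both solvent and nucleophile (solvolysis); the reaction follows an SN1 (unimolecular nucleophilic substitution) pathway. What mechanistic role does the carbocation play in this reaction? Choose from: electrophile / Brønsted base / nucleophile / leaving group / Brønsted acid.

Step 2: A lone pair on the oxygen of CH3CH2OH attacks the carbocation, forming a new C–O σ-bond and an oxonium ion.
The carbocation accepts an electron pair into an empty or π* orbital — it is the electrophile.

electrophile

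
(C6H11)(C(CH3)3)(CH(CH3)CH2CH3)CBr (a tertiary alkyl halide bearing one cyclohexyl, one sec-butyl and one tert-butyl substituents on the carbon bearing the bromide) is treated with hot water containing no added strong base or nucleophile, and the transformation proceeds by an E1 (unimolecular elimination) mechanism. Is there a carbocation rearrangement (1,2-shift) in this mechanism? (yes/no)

no

The first-formed carbocation is tertiary.
No single 1,2-shift to an adjacent carbon would produce a more-substituted cation than the one already present, so no rearrangement occurs.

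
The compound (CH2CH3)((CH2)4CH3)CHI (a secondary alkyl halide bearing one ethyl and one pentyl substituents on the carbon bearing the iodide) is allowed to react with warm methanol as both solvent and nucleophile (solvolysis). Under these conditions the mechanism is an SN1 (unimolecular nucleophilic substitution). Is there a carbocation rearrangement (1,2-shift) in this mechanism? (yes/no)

no

The first-formed carbocation is secondary.
No single 1,2-shift to an adjacent carbon would produce a more-substituted cation than the one already present, so no rearrangement occurs.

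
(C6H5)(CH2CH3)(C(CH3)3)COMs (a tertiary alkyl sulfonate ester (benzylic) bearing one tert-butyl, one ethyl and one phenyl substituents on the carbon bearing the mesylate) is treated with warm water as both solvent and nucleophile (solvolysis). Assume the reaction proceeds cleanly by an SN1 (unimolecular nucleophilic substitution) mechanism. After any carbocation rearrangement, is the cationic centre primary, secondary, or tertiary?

Step 1: Rate-determining heterolysis of the C–O bond gives MsO⁻ and a tertiary carbocation.
No single 1,2-shift to an adjacent carbon would give a more-substituted cation, so no rearrangement occurs.

tertiary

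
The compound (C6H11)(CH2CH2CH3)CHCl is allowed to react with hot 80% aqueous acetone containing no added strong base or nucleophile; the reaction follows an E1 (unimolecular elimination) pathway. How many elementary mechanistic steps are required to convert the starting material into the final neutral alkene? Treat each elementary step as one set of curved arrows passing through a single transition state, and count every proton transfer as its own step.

3

Step 1: Ionisation: the C–Cl σ-bond cleaves heterolytically; both bonding electrons depart with Cl⁻, leaving a secondary carbocation at the α-carbon.
Step 2: A 1,2-hydride shift from the adjacent cyclohexyl carbon moves the positive charge from the secondary centre to an adjacent carbon, generating a more stable tertiary carbocation.
Step 3: A water molecule (solvent) deprotonates a β-carbon; as the C–H bond breaks, those electrons form the new alkene π bond.
Total: 3 elementary steps.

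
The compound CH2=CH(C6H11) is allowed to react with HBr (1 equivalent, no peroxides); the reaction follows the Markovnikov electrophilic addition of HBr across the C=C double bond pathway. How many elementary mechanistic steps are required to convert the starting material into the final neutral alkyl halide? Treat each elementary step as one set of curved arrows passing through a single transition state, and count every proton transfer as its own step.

3

Step 1: The π electrons of the C=C bond attack a proton of HBr; Markovnikov addition places the new C–H on the less-substituted alkene carbon, so the positive charge ends up on the more-substituted carbon — a secondary carbocation. The H–Br bond breaks heterolytically, releasing Br⁻.
Step 2: Carbocation rearrangement: a 1,2-hydride shift from the adjacent cyclohexyl carbon converts the initially-formed secondary cation into the more stable tertiary cation.
Step 3: The Br⁻ anion donates a lone pair to the carbocation, forming the new C–Br σ-bond and giving the neutral alkyl halide.
Total: 3 elementary steps.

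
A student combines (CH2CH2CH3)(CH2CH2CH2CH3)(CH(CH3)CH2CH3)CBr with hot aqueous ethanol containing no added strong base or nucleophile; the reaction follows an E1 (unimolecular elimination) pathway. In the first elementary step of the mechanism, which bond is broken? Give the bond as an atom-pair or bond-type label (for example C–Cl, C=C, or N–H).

Step 1: Unassisted departure of Br⁻ (taking the C–Br bonding pair) generates a tertiary carbocation.
The bond broken in this step is the C–Br bond.

C–Br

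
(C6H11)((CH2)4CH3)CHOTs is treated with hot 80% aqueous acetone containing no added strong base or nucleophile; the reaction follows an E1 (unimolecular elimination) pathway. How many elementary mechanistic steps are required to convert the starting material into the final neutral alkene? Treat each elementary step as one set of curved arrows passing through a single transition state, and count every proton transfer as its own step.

3

Step 1: Ionisation: the C–O σ-bond cleaves heterolytically; both bonding electrons depart with TsO⁻, leaving a secondary carbocation at the α-carbon.
Step 2: Carbocation rearrangement: a 1,2-hydride shift from the adjacent cyclohexyl carbon converts the initially-formed secondary cation into the more stable tertiary cation.
Step 3: Loss of a β-proton to a water molecule of the solvent: the C–H bonding pair collapses toward the cationic carbon to form the C=C π bond, yielding the alkene.
Total: 3 elementary steps.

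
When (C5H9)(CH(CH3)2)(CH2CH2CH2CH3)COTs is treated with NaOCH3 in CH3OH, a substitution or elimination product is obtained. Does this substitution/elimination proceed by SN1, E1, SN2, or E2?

Conditions: a strong base with a tertiary substrate bearing a β-hydrogen.
These conditions are the textbook signature of the E2 pathway.
A strong (often hindered) base removes a β-H in concert with loss of the leaving group — bimolecular elimination.

E2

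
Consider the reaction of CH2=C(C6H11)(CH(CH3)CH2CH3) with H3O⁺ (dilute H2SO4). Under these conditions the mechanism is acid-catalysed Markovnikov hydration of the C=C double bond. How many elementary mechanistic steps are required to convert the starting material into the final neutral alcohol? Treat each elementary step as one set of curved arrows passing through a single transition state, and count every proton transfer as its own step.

3

Step 1: Electrophilic addition begins with the π(C=C) electrons forming a bond to the proton of H3O⁺. Following Markovnikov's rule, the resulting cation is tertiary. H2O is released.
(No 1,2-shift: no single shift to an adjacent carbon would give a more stable cation.)
Step 2: Water acts as the nucleophile: an oxygen lone pair bonds to the cationic carbon, giving an oxonium-ion intermediate.
Step 3: Proton transfer from the O–H of the oxonium ion to H2O completes the catalytic cycle and yields the alcohol.
Total: 3 elementary steps.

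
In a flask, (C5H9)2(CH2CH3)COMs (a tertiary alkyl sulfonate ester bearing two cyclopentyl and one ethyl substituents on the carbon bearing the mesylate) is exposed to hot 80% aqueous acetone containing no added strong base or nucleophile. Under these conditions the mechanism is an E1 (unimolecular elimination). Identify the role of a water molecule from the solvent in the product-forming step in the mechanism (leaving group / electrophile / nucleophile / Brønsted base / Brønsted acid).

Brønsted base

Step 2: A weak base (a water molecule from the solvent) removes a proton from a carbon adjacent to the cationic centre; the electrons of that C–H bond become the new π(C=C) bond, giving the alkene.
A water molecule from the solvent in the product-forming step accepts a proton in a proton-transfer step — a Brønsted base.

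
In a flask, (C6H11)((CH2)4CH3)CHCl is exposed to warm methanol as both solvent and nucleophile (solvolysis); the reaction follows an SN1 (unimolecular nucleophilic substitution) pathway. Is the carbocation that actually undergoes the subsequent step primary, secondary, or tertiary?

Step 1: The C–Cl bond breaks with both electrons going to the chloride; Cl⁻ leaves and a secondary carbocation remains.
Step 2: A hydride (H with its bonding pair) migrates from the adjacent cyclohexyl carbon to the cationic centre — a 1,2-hydride shift — upgrading the secondary cation to a tertiary one.
The cation rearranges from secondary to tertiary via a 1,2-hydride shift from the adjacent cyclohexyl carbon; the tertiary cation is what reacts next.

tertiary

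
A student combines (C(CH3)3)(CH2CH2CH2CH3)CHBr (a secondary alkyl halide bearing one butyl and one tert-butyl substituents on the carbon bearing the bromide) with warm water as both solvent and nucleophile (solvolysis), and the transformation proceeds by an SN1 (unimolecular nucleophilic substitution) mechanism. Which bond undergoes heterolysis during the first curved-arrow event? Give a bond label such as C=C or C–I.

C–Br

Step 1: Rate-determining heterolysis of the C–Br bond gives Br⁻ and a secondary carbocation.
The bond broken in this step is the C–Br bond.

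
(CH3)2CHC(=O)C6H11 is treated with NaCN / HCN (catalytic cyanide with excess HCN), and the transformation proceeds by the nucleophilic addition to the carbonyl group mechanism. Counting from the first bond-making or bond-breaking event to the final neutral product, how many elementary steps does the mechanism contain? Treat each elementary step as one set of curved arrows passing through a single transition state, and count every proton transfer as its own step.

2

Step 1: A lone pair / filled orbital on CN⁻ attacks the electrophilic carbonyl carbon; the π(C=O) electrons shift onto oxygen, producing a tetrahedral alkoxide intermediate.
Step 2: The alkoxide is protonated in situ by undissociated HCN, yielding a cyanohydrin; the CN⁻ so formed carries on the cycle.
Total: 2 elementary steps.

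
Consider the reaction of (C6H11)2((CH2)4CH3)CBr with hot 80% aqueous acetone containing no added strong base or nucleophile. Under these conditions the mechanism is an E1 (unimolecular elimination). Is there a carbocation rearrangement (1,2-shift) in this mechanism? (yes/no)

no

The first-formed carbocation is tertiary.
No single 1,2-shift to an adjacent carbon would produce a more-substituted cation than the one already present, so no rearrangement occurs.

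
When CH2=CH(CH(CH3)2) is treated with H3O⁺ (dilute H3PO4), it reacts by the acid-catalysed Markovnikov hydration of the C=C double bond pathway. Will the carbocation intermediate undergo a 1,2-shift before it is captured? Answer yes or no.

The first-formed carbocation is secondary.
The adjacent isopropyl carbon already bears 2 other carbon substituents and has a hydrogen to migrate; after a 1,2-hydride shift from that carbon the positive charge sits on a tertiary centre.
Tertiary is more stable than secondary, so the shift occurs.

yes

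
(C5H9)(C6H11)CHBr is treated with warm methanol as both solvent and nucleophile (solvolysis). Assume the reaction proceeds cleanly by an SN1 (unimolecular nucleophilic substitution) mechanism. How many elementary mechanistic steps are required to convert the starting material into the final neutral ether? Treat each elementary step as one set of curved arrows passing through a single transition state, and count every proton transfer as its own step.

Step 1: Ionisation: the C–Br σ-bond cleaves heterolytically; both bonding electrons depart with Br⁻, leaving a secondary carbocation at the α-carbon.
Step 2: Carbocation rearrangement: a 1,2-hydride shift from the adjacent cyclopentyl carbon converts the initially-formed secondary cation into the more stable tertiary cation.
Step 3: CH3OH donates an oxygen lone pair into the empty p orbital of the cation, giving a protonated ether (an oxonium ion).
Step 4: A second solvent molecule removes the proton on oxygen, giving the neutral ether product.
Total: 4 elementary steps.

4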